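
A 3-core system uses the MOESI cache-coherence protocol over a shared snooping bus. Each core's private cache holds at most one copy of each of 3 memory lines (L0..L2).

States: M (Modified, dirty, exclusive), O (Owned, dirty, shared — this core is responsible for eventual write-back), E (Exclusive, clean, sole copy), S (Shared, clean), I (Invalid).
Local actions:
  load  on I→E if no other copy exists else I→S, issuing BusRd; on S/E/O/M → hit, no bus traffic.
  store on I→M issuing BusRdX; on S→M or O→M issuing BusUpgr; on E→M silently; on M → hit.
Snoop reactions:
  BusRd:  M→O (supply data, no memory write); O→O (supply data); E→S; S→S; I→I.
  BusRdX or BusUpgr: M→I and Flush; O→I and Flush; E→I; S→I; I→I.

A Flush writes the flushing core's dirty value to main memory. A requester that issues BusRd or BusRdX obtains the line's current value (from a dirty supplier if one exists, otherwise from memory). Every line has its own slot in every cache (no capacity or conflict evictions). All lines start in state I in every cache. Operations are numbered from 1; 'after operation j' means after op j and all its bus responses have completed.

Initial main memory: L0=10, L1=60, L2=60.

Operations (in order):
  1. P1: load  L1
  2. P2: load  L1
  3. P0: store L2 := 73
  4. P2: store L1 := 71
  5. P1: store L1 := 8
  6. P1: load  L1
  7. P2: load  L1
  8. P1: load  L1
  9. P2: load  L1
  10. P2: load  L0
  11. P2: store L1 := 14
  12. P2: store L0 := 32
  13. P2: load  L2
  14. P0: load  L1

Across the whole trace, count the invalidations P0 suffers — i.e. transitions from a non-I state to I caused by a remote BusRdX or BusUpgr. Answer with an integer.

invalidations = 0

[1] P1: load  L1 | P0:I, P1:E(60), P2:I | bus: BusRd
[2] P2: load  L1 | P0:I, P1:S(60), P2:S(60) | bus: BusRd
[3] P0: store L2 := 73 | P0:M(73), P1:I, P2:I | bus: BusRdX
[4] P2: store L1 := 71 | P0:I, P1:I, P2:M(71) | bus: BusUpgr
[5] P1: store L1 := 8 | P0:I, P1:M(8), P2:I | bus: BusRdX,Flush
[6] P1: load  L1 | P0:I, P1:M(8), P2:I | bus: none
[7] P2: load  L1 | P0:I, P1:O(8), P2:S(8) | bus: BusRd
[8] P1: load  L1 | P0:I, P1:O(8), P2:S(8) | bus: none
[9] P2: load  L1 | P0:I, P1:O(8), P2:S(8) | bus: none
[10] P2: load  L0 | P0:I, P1:I, P2:E(10) | bus: BusRd
[11] P2: store L1 := 14 | P0:I, P1:I, P2:M(14) | bus: BusUpgr,Flush
[12] P2: store L0 := 32 | P0:I, P1:I, P2:M(32) | bus: none
[13] P2: load  L2 | P0:O(73), P1:I, P2:S(73) | bus: BusRd
[14] P0: load  L1 | P0:S(14), P1:I, P2:O(14) | bus: BusRd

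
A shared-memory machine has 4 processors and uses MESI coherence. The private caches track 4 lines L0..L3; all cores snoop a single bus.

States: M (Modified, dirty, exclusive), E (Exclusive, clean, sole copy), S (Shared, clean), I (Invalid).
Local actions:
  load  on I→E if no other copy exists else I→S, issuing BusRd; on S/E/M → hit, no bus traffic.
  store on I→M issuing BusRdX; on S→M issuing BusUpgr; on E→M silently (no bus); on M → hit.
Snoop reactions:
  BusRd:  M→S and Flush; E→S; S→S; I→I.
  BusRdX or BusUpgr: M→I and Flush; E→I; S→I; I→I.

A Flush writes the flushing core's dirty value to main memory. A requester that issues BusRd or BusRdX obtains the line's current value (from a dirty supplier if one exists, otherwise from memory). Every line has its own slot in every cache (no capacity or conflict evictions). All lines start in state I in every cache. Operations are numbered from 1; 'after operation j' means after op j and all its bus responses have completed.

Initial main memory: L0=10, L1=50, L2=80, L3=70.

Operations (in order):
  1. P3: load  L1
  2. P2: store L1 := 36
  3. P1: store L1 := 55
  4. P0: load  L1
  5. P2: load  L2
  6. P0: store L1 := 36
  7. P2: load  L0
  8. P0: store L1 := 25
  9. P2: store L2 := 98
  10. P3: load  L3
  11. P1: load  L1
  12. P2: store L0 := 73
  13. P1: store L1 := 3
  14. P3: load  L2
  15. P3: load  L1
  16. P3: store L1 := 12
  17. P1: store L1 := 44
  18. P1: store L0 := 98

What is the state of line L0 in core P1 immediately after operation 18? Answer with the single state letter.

state = M

step 1: P3: load  L1  ⟶  IIIE  (L1)  txn=BusRd  M[L1]=50
step 2: P2: store L1 := 36  ⟶  IIMI  (L1)  txn=BusRdX  M[L1]=50
step 3: P1: store L1 := 55  ⟶  IMII  (L1)  txn=BusRdX+Flush  M[L1]=36
step 4: P0: load  L1  ⟶  SSII  (L1)  txn=BusRd+Flush  M[L1]=55
step 5: P2: load  L2  ⟶  IIEI  (L2)  txn=BusRd  M[L2]=80
step 6: P0: store L1 := 36  ⟶  MIII  (L1)  txn=BusUpgr  M[L1]=55
step 7: P2: load  L0  ⟶  IIEI  (L0)  txn=BusRd  M[L0]=10
step 8: P0: store L1 := 25  ⟶  MIII  (L1)  txn=∅  M[L1]=55
step 9: P2: store L2 := 98  ⟶  IIMI  (L2)  txn=∅  M[L2]=80
step 10: P3: load  L3  ⟶  IIIE  (L3)  txn=BusRd  M[L3]=70
step 11: P1: load  L1  ⟶  SSII  (L1)  txn=BusRd+Flush  M[L1]=25
step 12: P2: store L0 := 73  ⟶  IIMI  (L0)  txn=∅  M[L0]=10
step 13: P1: store L1 := 3  ⟶  IMII  (L1)  txn=BusUpgr  M[L1]=25
step 14: P3: load  L2  ⟶  IISS  (L2)  txn=BusRd+Flush  M[L2]=98
step 15: P3: load  L1  ⟶  ISIS  (L1)  txn=BusRd+Flush  M[L1]=3
step 16: P3: store L1 := 12  ⟶  IIIM  (L1)  txn=BusUpgr  M[L1]=3
step 17: P1: store L1 := 44  ⟶  IMII  (L1)  txn=BusRdX+Flush  M[L1]=12
step 18: P1: store L0 := 98  ⟶  IMII  (L0)  txn=BusRdX+Flush  M[L0]=73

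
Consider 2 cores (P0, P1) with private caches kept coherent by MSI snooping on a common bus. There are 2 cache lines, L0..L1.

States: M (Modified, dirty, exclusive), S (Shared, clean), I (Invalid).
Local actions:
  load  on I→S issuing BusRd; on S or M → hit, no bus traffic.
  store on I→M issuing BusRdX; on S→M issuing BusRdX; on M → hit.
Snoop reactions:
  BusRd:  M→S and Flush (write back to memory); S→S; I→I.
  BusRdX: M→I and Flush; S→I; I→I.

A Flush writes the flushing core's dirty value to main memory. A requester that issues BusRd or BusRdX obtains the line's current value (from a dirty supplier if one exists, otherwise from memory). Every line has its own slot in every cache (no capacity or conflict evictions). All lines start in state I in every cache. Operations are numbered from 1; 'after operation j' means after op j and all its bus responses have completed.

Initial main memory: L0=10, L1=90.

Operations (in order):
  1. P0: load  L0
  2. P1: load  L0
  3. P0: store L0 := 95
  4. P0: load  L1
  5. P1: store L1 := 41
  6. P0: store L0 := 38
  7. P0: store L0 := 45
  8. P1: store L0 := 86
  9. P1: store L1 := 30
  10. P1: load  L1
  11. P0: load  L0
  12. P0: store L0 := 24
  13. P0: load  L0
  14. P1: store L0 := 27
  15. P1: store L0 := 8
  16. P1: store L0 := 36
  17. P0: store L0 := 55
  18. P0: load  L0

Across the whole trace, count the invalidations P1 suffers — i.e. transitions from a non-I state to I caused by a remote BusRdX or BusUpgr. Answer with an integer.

step 1: P0: load  L0  ⟶  SI  (L0)  txn=BusRd  M[L0]=10
step 2: P1: load  L0  ⟶  SS  (L0)  txn=BusRd  M[L0]=10
step 3: P0: store L0 := 95  ⟶  MI  (L0)  txn=BusRdX  M[L0]=10
step 4: P0: load  L1  ⟶  SI  (L1)  txn=BusRd  M[L1]=90
step 5: P1: store L1 := 41  ⟶  IM  (L1)  txn=BusRdX  M[L1]=90
step 6: P0: store L0 := 38  ⟶  MI  (L0)  txn=∅  M[L0]=10
step 7: P0: store L0 := 45  ⟶  MI  (L0)  txn=∅  M[L0]=10
step 8: P1: store L0 := 86  ⟶  IM  (L0)  txn=BusRdX+Flush  M[L0]=45
step 9: P1: store L1 := 30  ⟶  IM  (L1)  txn=∅  M[L1]=90
step 10: P1: load  L1  ⟶  IM  (L1)  txn=∅  M[L1]=90
step 11: P0: load  L0  ⟶  SS  (L0)  txn=BusRd+Flush  M[L0]=86
step 12: P0: store L0 := 24  ⟶  MI  (L0)  txn=BusRdX  M[L0]=86
step 13: P0: load  L0  ⟶  MI  (L0)  txn=∅  M[L0]=86
step 14: P1: store L0 := 27  ⟶  IM  (L0)  txn=BusRdX+Flush  M[L0]=24
step 15: P1: store L0 := 8  ⟶  IM  (L0)  txn=∅  M[L0]=24
step 16: P1: store L0 := 36  ⟶  IM  (L0)  txn=∅  M[L0]=24
step 17: P0: store L0 := 55  ⟶  MI  (L0)  txn=BusRdX+Flush  M[L0]=36
step 18: P0: load  L0  ⟶  MI  (L0)  txn=∅  M[L0]=36

invalidations = 3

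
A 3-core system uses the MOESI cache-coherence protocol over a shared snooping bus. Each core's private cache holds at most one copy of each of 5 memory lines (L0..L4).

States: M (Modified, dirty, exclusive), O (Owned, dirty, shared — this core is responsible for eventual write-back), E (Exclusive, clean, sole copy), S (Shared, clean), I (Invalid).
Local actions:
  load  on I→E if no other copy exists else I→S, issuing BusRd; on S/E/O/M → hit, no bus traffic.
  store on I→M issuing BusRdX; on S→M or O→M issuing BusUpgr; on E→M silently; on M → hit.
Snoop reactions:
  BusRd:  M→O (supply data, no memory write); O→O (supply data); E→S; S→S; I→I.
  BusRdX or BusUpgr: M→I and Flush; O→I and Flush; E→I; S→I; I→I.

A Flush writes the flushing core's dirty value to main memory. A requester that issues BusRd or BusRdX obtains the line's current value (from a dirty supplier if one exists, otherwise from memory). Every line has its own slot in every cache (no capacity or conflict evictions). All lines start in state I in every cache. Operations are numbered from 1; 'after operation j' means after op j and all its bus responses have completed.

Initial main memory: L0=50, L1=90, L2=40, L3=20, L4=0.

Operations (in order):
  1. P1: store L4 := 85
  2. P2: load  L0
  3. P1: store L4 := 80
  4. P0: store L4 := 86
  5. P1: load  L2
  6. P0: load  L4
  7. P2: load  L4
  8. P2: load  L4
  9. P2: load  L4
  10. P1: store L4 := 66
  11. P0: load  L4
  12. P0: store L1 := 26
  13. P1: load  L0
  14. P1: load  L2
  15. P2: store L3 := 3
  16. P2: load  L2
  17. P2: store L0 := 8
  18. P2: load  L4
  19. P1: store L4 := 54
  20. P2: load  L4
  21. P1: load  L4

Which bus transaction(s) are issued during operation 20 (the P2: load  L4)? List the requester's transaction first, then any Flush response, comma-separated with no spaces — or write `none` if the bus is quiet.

bus = BusRd

  op1 P1: store L4 := 85 → I/M/I on L4; bus BusRdX; mem=0
  op2 P2: load  L0 → I/I/E on L0; bus BusRd; mem=50
  op3 P1: store L4 := 80 → I/M/I on L4; bus (none); mem=0
  op4 P0: store L4 := 86 → M/I/I on L4; bus BusRdX Flush; mem=80
  op5 P1: load  L2 → I/E/I on L2; bus BusRd; mem=40
  op6 P0: load  L4 → M/I/I on L4; bus (none); mem=80
  op7 P2: load  L4 → O/I/S on L4; bus BusRd; mem=80
  op8 P2: load  L4 → O/I/S on L4; bus (none); mem=80
  op9 P2: load  L4 → O/I/S on L4; bus (none); mem=80
  op10 P1: store L4 := 66 → I/M/I on L4; bus BusRdX Flush; mem=86
  op11 P0: load  L4 → S/O/I on L4; bus BusRd; mem=86
  op12 P0: store L1 := 26 → M/I/I on L1; bus BusRdX; mem=90
  op13 P1: load  L0 → I/S/S on L0; bus BusRd; mem=50
  op14 P1: load  L2 → I/E/I on L2; bus (none); mem=40
  op15 P2: store L3 := 3 → I/I/M on L3; bus BusRdX; mem=20
  op16 P2: load  L2 → I/S/S on L2; bus BusRd; mem=40
  op17 P2: store L0 := 8 → I/I/M on L0; bus BusUpgr; mem=50
  op18 P2: load  L4 → S/O/S on L4; bus BusRd; mem=86
  op19 P1: store L4 := 54 → I/M/I on L4; bus BusUpgr; mem=86
  op20 P2: load  L4 → I/O/S on L4; bus BusRd; mem=86
  op21 P1: load  L4 → I/O/S on L4; bus (none); mem=86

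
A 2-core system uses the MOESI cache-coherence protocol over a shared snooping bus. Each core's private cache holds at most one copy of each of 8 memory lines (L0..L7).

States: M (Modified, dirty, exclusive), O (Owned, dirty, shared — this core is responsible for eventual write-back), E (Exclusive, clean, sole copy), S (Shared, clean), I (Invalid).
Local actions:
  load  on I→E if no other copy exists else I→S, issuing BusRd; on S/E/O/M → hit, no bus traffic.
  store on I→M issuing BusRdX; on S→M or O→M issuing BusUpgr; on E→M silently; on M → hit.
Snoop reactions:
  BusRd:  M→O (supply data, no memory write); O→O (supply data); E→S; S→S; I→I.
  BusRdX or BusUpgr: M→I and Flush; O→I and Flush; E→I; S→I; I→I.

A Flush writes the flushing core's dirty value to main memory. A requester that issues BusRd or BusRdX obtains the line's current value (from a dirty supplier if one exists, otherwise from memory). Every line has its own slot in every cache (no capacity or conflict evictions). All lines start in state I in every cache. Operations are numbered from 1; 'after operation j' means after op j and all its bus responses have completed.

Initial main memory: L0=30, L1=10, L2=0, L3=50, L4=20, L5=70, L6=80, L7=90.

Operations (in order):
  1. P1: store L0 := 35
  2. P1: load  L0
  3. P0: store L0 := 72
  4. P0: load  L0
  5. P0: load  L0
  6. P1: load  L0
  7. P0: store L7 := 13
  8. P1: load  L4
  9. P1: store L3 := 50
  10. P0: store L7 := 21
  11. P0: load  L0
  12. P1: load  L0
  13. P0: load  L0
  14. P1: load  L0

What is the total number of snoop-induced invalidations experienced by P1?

invalidations = 1

1. P1: store L0 := 35  bus=[BusRdX]  L0: P0=I P1=M  mem[L0]=30
2. P1: load  L0  bus=[-]  L0: P0=I P1=M  mem[L0]=30
3. P0: store L0 := 72  bus=[BusRdX,Flush]  L0: P0=M P1=I  mem[L0]=35
4. P0: load  L0  bus=[-]  L0: P0=M P1=I  mem[L0]=35
5. P0: load  L0  bus=[-]  L0: P0=M P1=I  mem[L0]=35
6. P1: load  L0  bus=[BusRd]  L0: P0=O P1=S  mem[L0]=35
7. P0: store L7 := 13  bus=[BusRdX]  L7: P0=M P1=I  mem[L7]=90
8. P1: load  L4  bus=[BusRd]  L4: P0=I P1=E  mem[L4]=20
9. P1: store L3 := 50  bus=[BusRdX]  L3: P0=I P1=M  mem[L3]=50
10. P0: store L7 := 21  bus=[-]  L7: P0=M P1=I  mem[L7]=90
11. P0: load  L0  bus=[-]  L0: P0=O P1=S  mem[L0]=35
12. P1: load  L0  bus=[-]  L0: P0=O P1=S  mem[L0]=35
13. P0: load  L0  bus=[-]  L0: P0=O P1=S  mem[L0]=35
14. P1: load  L0  bus=[-]  L0: P0=O P1=S  mem[L0]=35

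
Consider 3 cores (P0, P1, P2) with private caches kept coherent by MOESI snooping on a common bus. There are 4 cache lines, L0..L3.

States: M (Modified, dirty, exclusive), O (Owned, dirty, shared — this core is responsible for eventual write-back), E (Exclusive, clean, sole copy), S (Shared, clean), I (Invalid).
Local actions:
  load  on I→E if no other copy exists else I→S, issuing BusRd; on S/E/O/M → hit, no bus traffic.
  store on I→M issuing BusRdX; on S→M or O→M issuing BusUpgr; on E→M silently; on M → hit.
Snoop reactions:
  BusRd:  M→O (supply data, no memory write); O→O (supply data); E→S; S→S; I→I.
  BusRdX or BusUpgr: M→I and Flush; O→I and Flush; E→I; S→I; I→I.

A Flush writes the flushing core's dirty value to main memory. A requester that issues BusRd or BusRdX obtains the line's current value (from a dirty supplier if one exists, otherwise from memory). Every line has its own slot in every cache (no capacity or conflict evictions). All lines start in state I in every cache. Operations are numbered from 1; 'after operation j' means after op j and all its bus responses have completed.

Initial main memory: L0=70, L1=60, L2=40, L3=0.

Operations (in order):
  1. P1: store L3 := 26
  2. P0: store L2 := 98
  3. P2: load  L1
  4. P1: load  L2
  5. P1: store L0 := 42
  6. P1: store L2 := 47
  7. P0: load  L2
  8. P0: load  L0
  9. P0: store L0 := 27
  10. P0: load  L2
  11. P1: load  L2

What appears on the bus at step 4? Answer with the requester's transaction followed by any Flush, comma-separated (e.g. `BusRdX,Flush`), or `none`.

bus = BusRd

1. P1: store L3 := 26  bus=[BusRdX]  L3: P0=I P1=M P2=I  mem[L3]=0
2. P0: store L2 := 98  bus=[BusRdX]  L2: P0=M P1=I P2=I  mem[L2]=40
3. P2: load  L1  bus=[BusRd]  L1: P0=I P1=I P2=E  mem[L1]=60
4. P1: load  L2  bus=[BusRd]  L2: P0=O P1=S P2=I  mem[L2]=40
5. P1: store L0 := 42  bus=[BusRdX]  L0: P0=I P1=M P2=I  mem[L0]=70
6. P1: store L2 := 47  bus=[BusUpgr,Flush]  L2: P0=I P1=M P2=I  mem[L2]=98
7. P0: load  L2  bus=[BusRd]  L2: P0=S P1=O P2=I  mem[L2]=98
8. P0: load  L0  bus=[BusRd]  L0: P0=S P1=O P2=I  mem[L0]=70
9. P0: store L0 := 27  bus=[BusUpgr,Flush]  L0: P0=M P1=I P2=I  mem[L0]=42
10. P0: load  L2  bus=[-]  L2: P0=S P1=O P2=I  mem[L2]=98
11. P1: load  L2  bus=[-]  L2: P0=S P1=O P2=I  mem[L2]=98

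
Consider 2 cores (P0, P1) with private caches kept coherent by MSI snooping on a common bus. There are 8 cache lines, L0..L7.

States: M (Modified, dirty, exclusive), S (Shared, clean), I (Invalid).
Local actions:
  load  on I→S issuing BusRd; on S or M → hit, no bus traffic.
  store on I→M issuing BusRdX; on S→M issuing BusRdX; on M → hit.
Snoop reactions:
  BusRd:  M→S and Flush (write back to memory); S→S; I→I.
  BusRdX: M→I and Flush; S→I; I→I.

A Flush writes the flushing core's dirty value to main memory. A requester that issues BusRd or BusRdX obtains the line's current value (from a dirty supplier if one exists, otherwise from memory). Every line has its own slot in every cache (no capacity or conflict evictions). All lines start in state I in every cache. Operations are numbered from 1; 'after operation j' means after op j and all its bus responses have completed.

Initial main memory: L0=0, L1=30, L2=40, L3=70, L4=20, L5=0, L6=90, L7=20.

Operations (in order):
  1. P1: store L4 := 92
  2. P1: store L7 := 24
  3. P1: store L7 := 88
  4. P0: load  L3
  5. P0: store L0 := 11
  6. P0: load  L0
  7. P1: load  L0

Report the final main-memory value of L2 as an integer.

1. P1: store L4 := 92  bus=[BusRdX]  L4: P0=I P1=M  mem[L4]=20
2. P1: store L7 := 24  bus=[BusRdX]  L7: P0=I P1=M  mem[L7]=20
3. P1: store L7 := 88  bus=[-]  L7: P0=I P1=M  mem[L7]=20
4. P0: load  L3  bus=[BusRd]  L3: P0=S P1=I  mem[L3]=70
5. P0: store L0 := 11  bus=[BusRdX]  L0: P0=M P1=I  mem[L0]=0
6. P0: load  L0  bus=[-]  L0: P0=M P1=I  mem[L0]=0
7. P1: load  L0  bus=[BusRd,Flush]  L0: P0=S P1=S  mem[L0]=11

memory[L2] = 40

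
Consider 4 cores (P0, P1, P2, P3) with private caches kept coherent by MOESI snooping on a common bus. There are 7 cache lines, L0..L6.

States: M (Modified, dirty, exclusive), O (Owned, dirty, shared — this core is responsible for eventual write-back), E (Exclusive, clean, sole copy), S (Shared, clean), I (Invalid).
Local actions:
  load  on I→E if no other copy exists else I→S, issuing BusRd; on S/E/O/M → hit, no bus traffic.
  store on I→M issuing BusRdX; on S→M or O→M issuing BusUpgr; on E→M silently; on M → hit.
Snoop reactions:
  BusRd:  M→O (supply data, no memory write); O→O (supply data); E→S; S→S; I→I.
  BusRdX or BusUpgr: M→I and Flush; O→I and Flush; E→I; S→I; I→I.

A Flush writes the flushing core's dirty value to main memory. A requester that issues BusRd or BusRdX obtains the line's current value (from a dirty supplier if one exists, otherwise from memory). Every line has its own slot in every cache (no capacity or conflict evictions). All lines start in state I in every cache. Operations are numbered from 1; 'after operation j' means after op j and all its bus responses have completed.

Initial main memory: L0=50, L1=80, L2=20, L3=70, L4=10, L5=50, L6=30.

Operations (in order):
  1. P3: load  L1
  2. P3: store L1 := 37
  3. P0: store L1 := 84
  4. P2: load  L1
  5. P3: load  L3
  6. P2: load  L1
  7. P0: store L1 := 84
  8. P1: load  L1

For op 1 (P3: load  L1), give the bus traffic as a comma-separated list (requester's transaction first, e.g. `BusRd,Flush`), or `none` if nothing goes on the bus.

  op1 P3: load  L1 → I/I/I/E on L1; bus BusRd; mem=80
  op2 P3: store L1 := 37 → I/I/I/M on L1; bus (none); mem=80
  op3 P0: store L1 := 84 → M/I/I/I on L1; bus BusRdX Flush; mem=37
  op4 P2: load  L1 → O/I/S/I on L1; bus BusRd; mem=37
  op5 P3: load  L3 → I/I/I/E on L3; bus BusRd; mem=70
  op6 P2: load  L1 → O/I/S/I on L1; bus (none); mem=37
  op7 P0: store L1 := 84 → M/I/I/I on L1; bus BusUpgr; mem=37
  op8 P1: load  L1 → O/S/I/I on L1; bus BusRd; mem=37

bus = BusRd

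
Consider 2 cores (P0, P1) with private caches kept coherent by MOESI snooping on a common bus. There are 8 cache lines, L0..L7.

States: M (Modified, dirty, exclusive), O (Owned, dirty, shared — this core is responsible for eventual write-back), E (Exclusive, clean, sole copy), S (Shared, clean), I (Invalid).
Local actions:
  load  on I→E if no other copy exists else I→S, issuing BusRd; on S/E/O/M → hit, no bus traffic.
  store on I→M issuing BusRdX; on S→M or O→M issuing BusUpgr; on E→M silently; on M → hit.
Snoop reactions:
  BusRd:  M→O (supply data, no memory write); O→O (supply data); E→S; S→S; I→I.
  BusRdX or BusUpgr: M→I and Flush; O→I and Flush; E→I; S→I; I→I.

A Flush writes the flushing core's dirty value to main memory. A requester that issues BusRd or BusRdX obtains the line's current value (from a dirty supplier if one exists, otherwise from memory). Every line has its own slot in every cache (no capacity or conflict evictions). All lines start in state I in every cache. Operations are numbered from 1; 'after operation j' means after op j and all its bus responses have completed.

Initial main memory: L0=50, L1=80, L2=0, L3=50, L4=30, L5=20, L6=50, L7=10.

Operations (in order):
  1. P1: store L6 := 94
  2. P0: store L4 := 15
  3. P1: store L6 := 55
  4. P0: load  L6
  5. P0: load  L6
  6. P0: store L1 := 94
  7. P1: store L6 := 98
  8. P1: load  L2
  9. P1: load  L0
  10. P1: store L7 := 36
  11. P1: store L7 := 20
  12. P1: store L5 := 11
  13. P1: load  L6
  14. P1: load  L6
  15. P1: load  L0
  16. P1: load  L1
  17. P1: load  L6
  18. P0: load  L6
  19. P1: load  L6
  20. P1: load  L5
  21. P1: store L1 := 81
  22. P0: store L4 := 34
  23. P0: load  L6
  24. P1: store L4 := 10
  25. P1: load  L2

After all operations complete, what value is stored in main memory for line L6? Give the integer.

  op1 P1: store L6 := 94 → I/M on L6; bus BusRdX; mem=50
  op2 P0: store L4 := 15 → M/I on L4; bus BusRdX; mem=30
  op3 P1: store L6 := 55 → I/M on L6; bus (none); mem=50
  op4 P0: load  L6 → S/O on L6; bus BusRd; mem=50
  op5 P0: load  L6 → S/O on L6; bus (none); mem=50
  op6 P0: store L1 := 94 → M/I on L1; bus BusRdX; mem=80
  op7 P1: store L6 := 98 → I/M on L6; bus BusUpgr; mem=50
  op8 P1: load  L2 → I/E on L2; bus BusRd; mem=0
  op9 P1: load  L0 → I/E on L0; bus BusRd; mem=50
  op10 P1: store L7 := 36 → I/M on L7; bus BusRdX; mem=10
  op11 P1: store L7 := 20 → I/M on L7; bus (none); mem=10
  op12 P1: store L5 := 11 → I/M on L5; bus BusRdX; mem=20
  op13 P1: load  L6 → I/M on L6; bus (none); mem=50
  op14 P1: load  L6 → I/M on L6; bus (none); mem=50
  op15 P1: load  L0 → I/E on L0; bus (none); mem=50
  op16 P1: load  L1 → O/S on L1; bus BusRd; mem=80
  op17 P1: load  L6 → I/M on L6; bus (none); mem=50
  op18 P0: load  L6 → S/O on L6; bus BusRd; mem=50
  op19 P1: load  L6 → S/O on L6; bus (none); mem=50
  op20 P1: load  L5 → I/M on L5; bus (none); mem=20
  op21 P1: store L1 := 81 → I/M on L1; bus BusUpgr Flush; mem=94
  op22 P0: store L4 := 34 → M/I on L4; bus (none); mem=30
  op23 P0: load  L6 → S/O on L6; bus (none); mem=50
  op24 P1: store L4 := 10 → I/M on L4; bus BusRdX Flush; mem=34
  op25 P1: load  L2 → I/E on L2; bus (none); mem=0

memory[L6] = 50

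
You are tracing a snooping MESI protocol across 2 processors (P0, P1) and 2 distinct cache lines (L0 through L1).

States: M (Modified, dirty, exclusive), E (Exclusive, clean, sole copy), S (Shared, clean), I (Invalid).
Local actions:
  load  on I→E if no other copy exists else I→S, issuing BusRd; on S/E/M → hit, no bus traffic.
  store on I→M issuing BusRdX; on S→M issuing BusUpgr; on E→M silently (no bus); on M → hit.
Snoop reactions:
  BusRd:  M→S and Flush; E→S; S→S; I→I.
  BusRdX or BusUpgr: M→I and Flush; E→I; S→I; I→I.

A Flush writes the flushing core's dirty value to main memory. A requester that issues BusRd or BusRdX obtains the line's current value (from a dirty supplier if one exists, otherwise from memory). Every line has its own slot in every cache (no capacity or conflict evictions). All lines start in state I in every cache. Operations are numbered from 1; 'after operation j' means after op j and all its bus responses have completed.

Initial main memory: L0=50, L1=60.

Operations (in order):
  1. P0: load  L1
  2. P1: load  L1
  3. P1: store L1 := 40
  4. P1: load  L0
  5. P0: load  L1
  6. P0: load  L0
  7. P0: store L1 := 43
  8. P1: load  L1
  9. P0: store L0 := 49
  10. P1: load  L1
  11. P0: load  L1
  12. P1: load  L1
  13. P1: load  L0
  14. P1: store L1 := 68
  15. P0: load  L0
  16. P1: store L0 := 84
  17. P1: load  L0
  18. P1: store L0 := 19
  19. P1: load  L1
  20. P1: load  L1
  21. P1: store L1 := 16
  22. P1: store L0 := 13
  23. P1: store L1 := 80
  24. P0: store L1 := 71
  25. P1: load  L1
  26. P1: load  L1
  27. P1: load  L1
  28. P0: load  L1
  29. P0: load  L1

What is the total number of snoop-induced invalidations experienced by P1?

invalidations = 3

[1] P0: load  L1 | P0:E(60), P1:I | bus: BusRd
[2] P1: load  L1 | P0:S(60), P1:S(60) | bus: BusRd
[3] P1: store L1 := 40 | P0:I, P1:M(40) | bus: BusUpgr
[4] P1: load  L0 | P0:I, P1:E(50) | bus: BusRd
[5] P0: load  L1 | P0:S(40), P1:S(40) | bus: BusRd,Flush
[6] P0: load  L0 | P0:S(50), P1:S(50) | bus: BusRd
[7] P0: store L1 := 43 | P0:M(43), P1:I | bus: BusUpgr
[8] P1: load  L1 | P0:S(43), P1:S(43) | bus: BusRd,Flush
[9] P0: store L0 := 49 | P0:M(49), P1:I | bus: BusUpgr
[10] P1: load  L1 | P0:S(43), P1:S(43) | bus: none
[11] P0: load  L1 | P0:S(43), P1:S(43) | bus: none
[12] P1: load  L1 | P0:S(43), P1:S(43) | bus: none
[13] P1: load  L0 | P0:S(49), P1:S(49) | bus: BusRd,Flush
[14] P1: store L1 := 68 | P0:I, P1:M(68) | bus: BusUpgr
[15] P0: load  L0 | P0:S(49), P1:S(49) | bus: none
[16] P1: store L0 := 84 | P0:I, P1:M(84) | bus: BusUpgr
[17] P1: load  L0 | P0:I, P1:M(84) | bus: none
[18] P1: store L0 := 19 | P0:I, P1:M(19) | bus: none
[19] P1: load  L1 | P0:I, P1:M(68) | bus: none
[20] P1: load  L1 | P0:I, P1:M(68) | bus: none
[21] P1: store L1 := 16 | P0:I, P1:M(16) | bus: none
[22] P1: store L0 := 13 | P0:I, P1:M(13) | bus: none
[23] P1: store L1 := 80 | P0:I, P1:M(80) | bus: none
[24] P0: store L1 := 71 | P0:M(71), P1:I | bus: BusRdX,Flush
[25] P1: load  L1 | P0:S(71), P1:S(71) | bus: BusRd,Flush
[26] P1: load  L1 | P0:S(71), P1:S(71) | bus: none
[27] P1: load  L1 | P0:S(71), P1:S(71) | bus: none
[28] P0: load  L1 | P0:S(71), P1:S(71) | bus: none
[29] P0: load  L1 | P0:S(71), P1:S(71) | bus: none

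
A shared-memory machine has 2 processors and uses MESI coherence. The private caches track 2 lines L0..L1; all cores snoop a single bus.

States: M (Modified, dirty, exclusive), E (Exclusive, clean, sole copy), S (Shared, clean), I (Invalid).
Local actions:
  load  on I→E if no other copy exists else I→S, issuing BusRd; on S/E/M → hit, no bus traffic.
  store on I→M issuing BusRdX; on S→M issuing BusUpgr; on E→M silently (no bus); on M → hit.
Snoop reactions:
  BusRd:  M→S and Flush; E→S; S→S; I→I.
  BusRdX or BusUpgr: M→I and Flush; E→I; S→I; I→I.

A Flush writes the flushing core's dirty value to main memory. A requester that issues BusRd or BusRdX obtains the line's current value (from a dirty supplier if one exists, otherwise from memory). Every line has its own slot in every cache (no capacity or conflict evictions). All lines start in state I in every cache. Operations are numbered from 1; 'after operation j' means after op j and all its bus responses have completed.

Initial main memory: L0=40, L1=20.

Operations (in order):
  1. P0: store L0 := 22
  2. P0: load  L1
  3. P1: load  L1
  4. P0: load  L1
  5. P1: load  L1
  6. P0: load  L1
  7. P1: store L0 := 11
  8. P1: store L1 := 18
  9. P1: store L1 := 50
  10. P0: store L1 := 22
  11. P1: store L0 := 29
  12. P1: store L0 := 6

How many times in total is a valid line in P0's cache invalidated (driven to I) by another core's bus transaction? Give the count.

invalidations = 2

  op1 P0: store L0 := 22 → M/I on L0; bus BusRdX; mem=40
  op2 P0: load  L1 → E/I on L1; bus BusRd; mem=20
  op3 P1: load  L1 → S/S on L1; bus BusRd; mem=20
  op4 P0: load  L1 → S/S on L1; bus (none); mem=20
  op5 P1: load  L1 → S/S on L1; bus (none); mem=20
  op6 P0: load  L1 → S/S on L1; bus (none); mem=20
  op7 P1: store L0 := 11 → I/M on L0; bus BusRdX Flush; mem=22
  op8 P1: store L1 := 18 → I/M on L1; bus BusUpgr; mem=20
  op9 P1: store L1 := 50 → I/M on L1; bus (none); mem=20
  op10 P0: store L1 := 22 → M/I on L1; bus BusRdX Flush; mem=50
  op11 P1: store L0 := 29 → I/M on L0; bus (none); mem=22
  op12 P1: store L0 := 6 → I/M on L0; bus (none); mem=22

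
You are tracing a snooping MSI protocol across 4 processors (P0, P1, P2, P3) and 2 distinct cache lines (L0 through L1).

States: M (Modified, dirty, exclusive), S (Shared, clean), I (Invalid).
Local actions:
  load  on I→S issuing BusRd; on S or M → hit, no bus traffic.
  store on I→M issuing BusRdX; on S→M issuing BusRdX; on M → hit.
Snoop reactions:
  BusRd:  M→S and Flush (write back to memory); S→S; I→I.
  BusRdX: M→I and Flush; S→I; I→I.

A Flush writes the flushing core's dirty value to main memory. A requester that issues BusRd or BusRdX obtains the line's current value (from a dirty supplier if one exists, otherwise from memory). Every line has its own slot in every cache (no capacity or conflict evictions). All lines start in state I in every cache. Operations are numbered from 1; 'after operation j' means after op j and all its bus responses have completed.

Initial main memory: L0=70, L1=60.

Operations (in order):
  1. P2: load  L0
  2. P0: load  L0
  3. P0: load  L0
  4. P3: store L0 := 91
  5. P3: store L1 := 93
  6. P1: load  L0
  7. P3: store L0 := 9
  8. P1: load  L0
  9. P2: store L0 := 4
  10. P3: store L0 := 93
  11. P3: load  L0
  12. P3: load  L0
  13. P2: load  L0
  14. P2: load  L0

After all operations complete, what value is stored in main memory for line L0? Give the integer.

  op1 P2: load  L0 → I/I/S/I on L0; bus BusRd; mem=70
  op2 P0: load  L0 → S/I/S/I on L0; bus BusRd; mem=70
  op3 P0: load  L0 → S/I/S/I on L0; bus (none); mem=70
  op4 P3: store L0 := 91 → I/I/I/M on L0; bus BusRdX; mem=70
  op5 P3: store L1 := 93 → I/I/I/M on L1; bus BusRdX; mem=60
  op6 P1: load  L0 → I/S/I/S on L0; bus BusRd Flush; mem=91
  op7 P3: store L0 := 9 → I/I/I/M on L0; bus BusRdX; mem=91
  op8 P1: load  L0 → I/S/I/S on L0; bus BusRd Flush; mem=9
  op9 P2: store L0 := 4 → I/I/M/I on L0; bus BusRdX; mem=9
  op10 P3: store L0 := 93 → I/I/I/M on L0; bus BusRdX Flush; mem=4
  op11 P3: load  L0 → I/I/I/M on L0; bus (none); mem=4
  op12 P3: load  L0 → I/I/I/M on L0; bus (none); mem=4
  op13 P2: load  L0 → I/I/S/S on L0; bus BusRd Flush; mem=93
  op14 P2: load  L0 → I/I/S/S on L0; bus (none); mem=93

memory[L0] = 93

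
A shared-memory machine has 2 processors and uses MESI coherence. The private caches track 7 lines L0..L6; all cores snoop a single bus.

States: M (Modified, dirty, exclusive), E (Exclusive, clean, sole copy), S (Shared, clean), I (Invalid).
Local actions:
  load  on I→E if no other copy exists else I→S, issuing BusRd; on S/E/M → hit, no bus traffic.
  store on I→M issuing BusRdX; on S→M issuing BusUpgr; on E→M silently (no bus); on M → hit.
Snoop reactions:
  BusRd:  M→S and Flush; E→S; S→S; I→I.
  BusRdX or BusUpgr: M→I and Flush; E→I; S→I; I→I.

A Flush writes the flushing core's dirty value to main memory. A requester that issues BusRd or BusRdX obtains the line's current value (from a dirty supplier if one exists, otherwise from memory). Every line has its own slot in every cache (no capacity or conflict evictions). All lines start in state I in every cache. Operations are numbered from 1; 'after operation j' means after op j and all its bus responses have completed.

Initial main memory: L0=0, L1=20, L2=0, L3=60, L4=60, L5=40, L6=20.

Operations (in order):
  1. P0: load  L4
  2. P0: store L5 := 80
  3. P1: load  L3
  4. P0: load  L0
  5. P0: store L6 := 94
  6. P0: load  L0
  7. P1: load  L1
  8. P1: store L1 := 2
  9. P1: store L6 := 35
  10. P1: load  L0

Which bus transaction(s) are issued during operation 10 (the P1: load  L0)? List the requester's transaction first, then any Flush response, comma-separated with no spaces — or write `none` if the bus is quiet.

[1] P0: load  L4 | P0:E(60), P1:I | bus: BusRd
[2] P0: store L5 := 80 | P0:M(80), P1:I | bus: BusRdX
[3] P1: load  L3 | P0:I, P1:E(60) | bus: BusRd
[4] P0: load  L0 | P0:E(0), P1:I | bus: BusRd
[5] P0: store L6 := 94 | P0:M(94), P1:I | bus: BusRdX
[6] P0: load  L0 | P0:E(0), P1:I | bus: none
[7] P1: load  L1 | P0:I, P1:E(20) | bus: BusRd
[8] P1: store L1 := 2 | P0:I, P1:M(2) | bus: none
[9] P1: store L6 := 35 | P0:I, P1:M(35) | bus: BusRdX,Flush
[10] P1: load  L0 | P0:S(0), P1:S(0) | bus: BusRd

bus = BusRd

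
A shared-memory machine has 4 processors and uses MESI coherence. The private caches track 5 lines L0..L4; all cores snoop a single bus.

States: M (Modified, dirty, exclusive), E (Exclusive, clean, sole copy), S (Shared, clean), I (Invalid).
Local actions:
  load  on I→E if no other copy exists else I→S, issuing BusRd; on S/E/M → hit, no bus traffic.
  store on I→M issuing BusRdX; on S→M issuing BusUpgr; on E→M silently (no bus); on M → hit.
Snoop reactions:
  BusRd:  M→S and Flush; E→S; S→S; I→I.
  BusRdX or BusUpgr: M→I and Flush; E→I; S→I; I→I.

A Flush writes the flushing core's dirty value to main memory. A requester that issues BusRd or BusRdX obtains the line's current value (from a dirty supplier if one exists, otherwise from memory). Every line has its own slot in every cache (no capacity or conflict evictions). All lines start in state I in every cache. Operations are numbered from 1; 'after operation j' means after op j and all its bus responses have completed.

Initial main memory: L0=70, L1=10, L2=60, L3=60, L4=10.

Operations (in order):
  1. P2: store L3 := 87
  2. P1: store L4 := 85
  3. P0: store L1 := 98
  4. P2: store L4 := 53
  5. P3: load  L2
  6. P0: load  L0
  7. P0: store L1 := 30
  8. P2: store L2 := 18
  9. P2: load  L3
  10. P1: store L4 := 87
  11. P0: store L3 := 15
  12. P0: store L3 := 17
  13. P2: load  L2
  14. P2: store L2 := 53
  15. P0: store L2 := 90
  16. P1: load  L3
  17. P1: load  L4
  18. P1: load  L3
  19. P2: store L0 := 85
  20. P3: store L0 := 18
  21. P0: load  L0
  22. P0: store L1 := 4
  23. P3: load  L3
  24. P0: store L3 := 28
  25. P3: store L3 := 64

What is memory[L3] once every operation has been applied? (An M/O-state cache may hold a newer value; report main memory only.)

memory[L3] = 28

  op1 P2: store L3 := 87 → I/I/M/I on L3; bus BusRdX; mem=60
  op2 P1: store L4 := 85 → I/M/I/I on L4; bus BusRdX; mem=10
  op3 P0: store L1 := 98 → M/I/I/I on L1; bus BusRdX; mem=10
  op4 P2: store L4 := 53 → I/I/M/I on L4; bus BusRdX Flush; mem=85
  op5 P3: load  L2 → I/I/I/E on L2; bus BusRd; mem=60
  op6 P0: load  L0 → E/I/I/I on L0; bus BusRd; mem=70
  op7 P0: store L1 := 30 → M/I/I/I on L1; bus (none); mem=10
  op8 P2: store L2 := 18 → I/I/M/I on L2; bus BusRdX; mem=60
  op9 P2: load  L3 → I/I/M/I on L3; bus (none); mem=60
  op10 P1: store L4 := 87 → I/M/I/I on L4; bus BusRdX Flush; mem=53
  op11 P0: store L3 := 15 → M/I/I/I on L3; bus BusRdX Flush; mem=87
  op12 P0: store L3 := 17 → M/I/I/I on L3; bus (none); mem=87
  op13 P2: load  L2 → I/I/M/I on L2; bus (none); mem=60
  op14 P2: store L2 := 53 → I/I/M/I on L2; bus (none); mem=60
  op15 P0: store L2 := 90 → M/I/I/I on L2; bus BusRdX Flush; mem=53
  op16 P1: load  L3 → S/S/I/I on L3; bus BusRd Flush; mem=17
  op17 P1: load  L4 → I/M/I/I on L4; bus (none); mem=53
  op18 P1: load  L3 → S/S/I/I on L3; bus (none); mem=17
  op19 P2: store L0 := 85 → I/I/M/I on L0; bus BusRdX; mem=70
  op20 P3: store L0 := 18 → I/I/I/M on L0; bus BusRdX Flush; mem=85
  op21 P0: load  L0 → S/I/I/S on L0; bus BusRd Flush; mem=18
  op22 P0: store L1 := 4 → M/I/I/I on L1; bus (none); mem=10
  op23 P3: load  L3 → S/S/I/S on L3; bus BusRd; mem=17
  op24 P0: store L3 := 28 → M/I/I/I on L3; bus BusUpgr; mem=17
  op25 P3: store L3 := 64 → I/I/I/M on L3; bus BusRdX Flush; mem=28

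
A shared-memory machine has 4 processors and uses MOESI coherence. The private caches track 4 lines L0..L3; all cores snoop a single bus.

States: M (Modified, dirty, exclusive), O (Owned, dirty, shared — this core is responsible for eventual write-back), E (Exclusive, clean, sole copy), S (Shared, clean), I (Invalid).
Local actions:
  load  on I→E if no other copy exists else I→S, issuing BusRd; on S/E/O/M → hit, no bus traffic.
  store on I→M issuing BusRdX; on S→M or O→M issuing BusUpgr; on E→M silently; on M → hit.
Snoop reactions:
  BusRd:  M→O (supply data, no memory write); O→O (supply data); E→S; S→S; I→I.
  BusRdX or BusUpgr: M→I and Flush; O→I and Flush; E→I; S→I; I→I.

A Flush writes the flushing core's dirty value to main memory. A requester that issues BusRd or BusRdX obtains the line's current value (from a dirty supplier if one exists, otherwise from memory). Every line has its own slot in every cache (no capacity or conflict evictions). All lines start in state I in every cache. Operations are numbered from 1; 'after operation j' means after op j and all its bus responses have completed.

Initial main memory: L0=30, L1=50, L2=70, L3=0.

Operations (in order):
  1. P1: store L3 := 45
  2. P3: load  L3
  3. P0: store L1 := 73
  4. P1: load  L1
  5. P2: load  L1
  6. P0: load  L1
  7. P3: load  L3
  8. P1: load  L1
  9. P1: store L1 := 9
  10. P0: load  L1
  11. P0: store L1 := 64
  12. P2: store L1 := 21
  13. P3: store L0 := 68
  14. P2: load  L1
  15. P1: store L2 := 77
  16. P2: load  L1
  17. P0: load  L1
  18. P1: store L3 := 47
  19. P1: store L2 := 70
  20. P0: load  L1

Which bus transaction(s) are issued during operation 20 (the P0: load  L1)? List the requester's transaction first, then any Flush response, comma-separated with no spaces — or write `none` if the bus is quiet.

  op1 P1: store L3 := 45 → I/M/I/I on L3; bus BusRdX; mem=0
  op2 P3: load  L3 → I/O/I/S on L3; bus BusRd; mem=0
  op3 P0: store L1 := 73 → M/I/I/I on L1; bus BusRdX; mem=50
  op4 P1: load  L1 → O/S/I/I on L1; bus BusRd; mem=50
  op5 P2: load  L1 → O/S/S/I on L1; bus BusRd; mem=50
  op6 P0: load  L1 → O/S/S/I on L1; bus (none); mem=50
  op7 P3: load  L3 → I/O/I/S on L3; bus (none); mem=0
  op8 P1: load  L1 → O/S/S/I on L1; bus (none); mem=50
  op9 P1: store L1 := 9 → I/M/I/I on L1; bus BusUpgr Flush; mem=73
  op10 P0: load  L1 → S/O/I/I on L1; bus BusRd; mem=73
  op11 P0: store L1 := 64 → M/I/I/I on L1; bus BusUpgr Flush; mem=9
  op12 P2: store L1 := 21 → I/I/M/I on L1; bus BusRdX Flush; mem=64
  op13 P3: store L0 := 68 → I/I/I/M on L0; bus BusRdX; mem=30
  op14 P2: load  L1 → I/I/M/I on L1; bus (none); mem=64
  op15 P1: store L2 := 77 → I/M/I/I on L2; bus BusRdX; mem=70
  op16 P2: load  L1 → I/I/M/I on L1; bus (none); mem=64
  op17 P0: load  L1 → S/I/O/I on L1; bus BusRd; mem=64
  op18 P1: store L3 := 47 → I/M/I/I on L3; bus BusUpgr; mem=0
  op19 P1: store L2 := 70 → I/M/I/I on L2; bus (none); mem=70
  op20 P0: load  L1 → S/I/O/I on L1; bus (none); mem=64

bus = none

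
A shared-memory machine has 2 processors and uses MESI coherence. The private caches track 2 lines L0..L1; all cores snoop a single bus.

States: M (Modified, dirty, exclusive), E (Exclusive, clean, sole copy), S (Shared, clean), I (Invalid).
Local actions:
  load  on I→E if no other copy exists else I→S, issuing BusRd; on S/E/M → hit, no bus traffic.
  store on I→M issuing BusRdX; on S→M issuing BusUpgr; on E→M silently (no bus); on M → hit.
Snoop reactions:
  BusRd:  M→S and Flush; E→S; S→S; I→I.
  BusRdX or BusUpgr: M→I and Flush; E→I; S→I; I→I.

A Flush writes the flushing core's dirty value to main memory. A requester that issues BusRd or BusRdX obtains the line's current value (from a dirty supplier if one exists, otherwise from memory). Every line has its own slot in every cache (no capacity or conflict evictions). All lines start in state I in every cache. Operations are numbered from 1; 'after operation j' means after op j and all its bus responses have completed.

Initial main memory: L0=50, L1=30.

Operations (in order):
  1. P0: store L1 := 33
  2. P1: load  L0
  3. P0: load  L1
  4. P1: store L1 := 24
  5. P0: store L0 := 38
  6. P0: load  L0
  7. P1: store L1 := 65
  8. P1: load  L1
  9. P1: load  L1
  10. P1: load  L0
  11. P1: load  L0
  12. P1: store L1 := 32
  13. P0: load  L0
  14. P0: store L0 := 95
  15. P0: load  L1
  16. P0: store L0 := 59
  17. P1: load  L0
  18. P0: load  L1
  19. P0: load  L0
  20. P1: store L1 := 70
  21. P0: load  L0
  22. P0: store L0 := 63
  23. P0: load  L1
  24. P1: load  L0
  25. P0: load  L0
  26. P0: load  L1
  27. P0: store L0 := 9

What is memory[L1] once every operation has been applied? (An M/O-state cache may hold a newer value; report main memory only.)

step 1: P0: store L1 := 33  ⟶  MI  (L1)  txn=BusRdX  M[L1]=30
step 2: P1: load  L0  ⟶  IE  (L0)  txn=BusRd  M[L0]=50
step 3: P0: load  L1  ⟶  MI  (L1)  txn=∅  M[L1]=30
step 4: P1: store L1 := 24  ⟶  IM  (L1)  txn=BusRdX+Flush  M[L1]=33
step 5: P0: store L0 := 38  ⟶  MI  (L0)  txn=BusRdX  M[L0]=50
step 6: P0: load  L0  ⟶  MI  (L0)  txn=∅  M[L0]=50
step 7: P1: store L1 := 65  ⟶  IM  (L1)  txn=∅  M[L1]=33
step 8: P1: load  L1  ⟶  IM  (L1)  txn=∅  M[L1]=33
step 9: P1: load  L1  ⟶  IM  (L1)  txn=∅  M[L1]=33
step 10: P1: load  L0  ⟶  SS  (L0)  txn=BusRd+Flush  M[L0]=38
step 11: P1: load  L0  ⟶  SS  (L0)  txn=∅  M[L0]=38
step 12: P1: store L1 := 32  ⟶  IM  (L1)  txn=∅  M[L1]=33
step 13: P0: load  L0  ⟶  SS  (L0)  txn=∅  M[L0]=38
step 14: P0: store L0 := 95  ⟶  MI  (L0)  txn=BusUpgr  M[L0]=38
step 15: P0: load  L1  ⟶  SS  (L1)  txn=BusRd+Flush  M[L1]=32
step 16: P0: store L0 := 59  ⟶  MI  (L0)  txn=∅  M[L0]=38
step 17: P1: load  L0  ⟶  SS  (L0)  txn=BusRd+Flush  M[L0]=59
step 18: P0: load  L1  ⟶  SS  (L1)  txn=∅  M[L1]=32
step 19: P0: load  L0  ⟶  SS  (L0)  txn=∅  M[L0]=59
step 20: P1: store L1 := 70  ⟶  IM  (L1)  txn=BusUpgr  M[L1]=32
step 21: P0: load  L0  ⟶  SS  (L0)  txn=∅  M[L0]=59
step 22: P0: store L0 := 63  ⟶  MI  (L0)  txn=BusUpgr  M[L0]=59
step 23: P0: load  L1  ⟶  SS  (L1)  txn=BusRd+Flush  M[L1]=70
step 24: P1: load  L0  ⟶  SS  (L0)  txn=BusRd+Flush  M[L0]=63
step 25: P0: load  L0  ⟶  SS  (L0)  txn=∅  M[L0]=63
step 26: P0: load  L1  ⟶  SS  (L1)  txn=∅  M[L1]=70
step 27: P0: store L0 := 9  ⟶  MI  (L0)  txn=BusUpgr  M[L0]=63

memory[L1] = 70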